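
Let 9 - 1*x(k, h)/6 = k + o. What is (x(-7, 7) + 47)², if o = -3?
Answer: 25921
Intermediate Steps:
x(k, h) = 72 - 6*k (x(k, h) = 54 - 6*(k - 3) = 54 - 6*(-3 + k) = 54 + (18 - 6*k) = 72 - 6*k)
(x(-7, 7) + 47)² = ((72 - 6*(-7)) + 47)² = ((72 + 42) + 47)² = (114 + 47)² = 161² = 25921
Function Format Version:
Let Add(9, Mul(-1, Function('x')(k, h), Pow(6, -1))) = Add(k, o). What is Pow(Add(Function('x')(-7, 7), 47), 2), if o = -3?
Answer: 25921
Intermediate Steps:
Function('x')(k, h) = Add(72, Mul(-6, k)) (Function('x')(k, h) = Add(54, Mul(-6, Add(k, -3))) = Add(54, Mul(-6, Add(-3, k))) = Add(54, Add(18, Mul(-6, k))) = Add(72, Mul(-6, k)))
Pow(Add(Function('x')(-7, 7), 47), 2) = Pow(Add(Add(72, Mul(-6, -7)), 47), 2) = Pow(Add(Add(72, 42), 47), 2) = Pow(Add(114, 47), 2) = Pow(161, 2) = 25921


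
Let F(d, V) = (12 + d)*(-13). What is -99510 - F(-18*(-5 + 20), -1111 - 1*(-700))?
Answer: -102864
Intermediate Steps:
F(d, V) = -156 - 13*d
-99510 - F(-18*(-5 + 20), -1111 - 1*(-700)) = -99510 - (-156 - (-234)*(-5 + 20)) = -99510 - (-156 - (-234)*15) = -99510 - (-156 - 13*(-270)) = -99510 - (-156 + 3510) = -99510 - 1*3354 = -99510 - 3354 = -102864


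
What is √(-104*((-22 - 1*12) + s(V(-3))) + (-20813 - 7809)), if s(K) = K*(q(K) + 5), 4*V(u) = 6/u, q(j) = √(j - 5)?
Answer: √(-24826 + 26*I*√22) ≈ 0.387 + 157.56*I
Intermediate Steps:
q(j) = √(-5 + j)
V(u) = 3/(2*u) (V(u) = (6/u)/4 = 3/(2*u))
s(K) = K*(5 + √(-5 + K)) (s(K) = K*(√(-5 + K) + 5) = K*(5 + √(-5 + K)))
√(-104*((-22 - 1*12) + s(V(-3))) + (-20813 - 7809)) = √(-104*((-22 - 1*12) + ((3/2)/(-3))*(5 + √(-5 + (3/2)/(-3)))) + (-20813 - 7809)) = √(-104*((-22 - 12) + ((3/2)*(-⅓))*(5 + √(-5 + (3/2)*(-⅓)))) - 28622) = √(-104*(-34 - (5 + √(-5 - ½))/2) - 28622) = √(-104*(-34 - (5 + √(-11/2))/2) - 28622) = √(-104*(-34 - (5 + I*√22/2)/2) - 28622) = √(-104*(-34 + (-5/2 - I*√22/4)) - 28622) = √(-104*(-73/2 - I*√22/4) - 28622) = √((3796 + 26*I*√22) - 28622) = √(-24826 + 26*I*√22)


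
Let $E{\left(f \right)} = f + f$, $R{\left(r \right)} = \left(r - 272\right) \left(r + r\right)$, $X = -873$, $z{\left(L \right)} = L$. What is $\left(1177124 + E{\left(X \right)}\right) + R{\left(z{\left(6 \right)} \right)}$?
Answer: $1172186$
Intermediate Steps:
$R{\left(r \right)} = 2 r \left(-272 + r\right)$ ($R{\left(r \right)} = \left(-272 + r\right) 2 r = 2 r \left(-272 + r\right)$)
$E{\left(f \right)} = 2 f$
$\left(1177124 + E{\left(X \right)}\right) + R{\left(z{\left(6 \right)} \right)} = \left(1177124 + 2 \left(-873\right)\right) + 2 \cdot 6 \left(-272 + 6\right) = \left(1177124 - 1746\right) + 2 \cdot 6 \left(-266\right) = 1175378 - 3192 = 1172186$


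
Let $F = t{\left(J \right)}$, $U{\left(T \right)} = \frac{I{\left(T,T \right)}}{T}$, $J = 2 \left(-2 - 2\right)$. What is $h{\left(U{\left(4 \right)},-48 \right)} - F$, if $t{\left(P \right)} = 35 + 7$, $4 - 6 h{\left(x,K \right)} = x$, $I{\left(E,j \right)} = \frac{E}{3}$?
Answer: $- \frac{745}{18} \approx -41.389$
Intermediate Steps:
$I{\left(E,j \right)} = \frac{E}{3}$ ($I{\left(E,j \right)} = E \frac{1}{3} = \frac{E}{3}$)
$J = -8$ ($J = 2 \left(-4\right) = -8$)
$U{\left(T \right)} = \frac{1}{3}$ ($U{\left(T \right)} = \frac{\frac{1}{3} T}{T} = \frac{1}{3}$)
$h{\left(x,K \right)} = \frac{2}{3} - \frac{x}{6}$
$t{\left(P \right)} = 42$
$F = 42$
$h{\left(U{\left(4 \right)},-48 \right)} - F = \left(\frac{2}{3} - \frac{1}{18}\right) - 42 = \frac{11}{18} - 42 = - \frac{745}{18}$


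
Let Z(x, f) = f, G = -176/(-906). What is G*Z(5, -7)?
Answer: -616/453 ≈ -1.3598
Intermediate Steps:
G = 88/453 (G = -176*(-1/906) = 88/453 ≈ 0.19426)
G*Z(5, -7) = (88/453)*(-7) = -616/453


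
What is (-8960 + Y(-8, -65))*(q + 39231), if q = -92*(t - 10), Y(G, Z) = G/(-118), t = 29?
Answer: -19814863188/59 ≈ -3.3585e+8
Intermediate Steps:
Y(G, Z) = -G/118 (Y(G, Z) = G*(-1/118) = -G/118)
q = -1748 (q = -92*(29 - 10) = -92*19 = -1748)
(-8960 + Y(-8, -65))*(q + 39231) = (-8960 - 1/118*(-8))*(-1748 + 39231) = (-8960 + 4/59)*37483 = -528636/59*37483 = -19814863188/59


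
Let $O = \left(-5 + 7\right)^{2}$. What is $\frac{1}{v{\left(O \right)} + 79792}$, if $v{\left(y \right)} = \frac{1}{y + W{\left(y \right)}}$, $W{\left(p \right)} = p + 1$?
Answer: $\frac{9}{718129} \approx 1.2533 \cdot 10^{-5}$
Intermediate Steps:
$W{\left(p \right)} = 1 + p$
$O = 4$ ($O = 2^{2} = 4$)
$v{\left(y \right)} = \frac{1}{1 + 2 y}$ ($v{\left(y \right)} = \frac{1}{y + \left(1 + y\right)} = \frac{1}{1 + 2 y}$)
$\frac{1}{v{\left(O \right)} + 79792} = \frac{1}{\frac{1}{1 + 2 \cdot 4} + 79792} = \frac{1}{\frac{1}{1 + 8} + 79792} = \frac{1}{\frac{1}{9} + 79792} = \frac{1}{\frac{718129}{9}} = \frac{9}{718129}$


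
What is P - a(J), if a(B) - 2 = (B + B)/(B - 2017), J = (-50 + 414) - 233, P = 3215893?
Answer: 3032585344/943 ≈ 3.2159e+6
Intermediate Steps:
J = 131 (J = 364 - 233 = 131)
a(B) = 2 + 2*B/(-2017 + B) (a(B) = 2 + (B + B)/(B - 2017) = 2 + (2*B)/(-2017 + B) = 2 + 2*B/(-2017 + B))
P - a(J) = 3215893 - 2*(-2017 + 2*131)/(-2017 + 131) = 3215893 - 2*(-2017 + 262)/(-1886) = 3215893 - 2*(-1)*(-1755)/1886 = 3215893 - 1*1755/943 = 3215893 - 1755/943 = 3032585344/943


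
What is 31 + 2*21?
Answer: 73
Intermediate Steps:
31 + 2*21 = 31 + 42 = 73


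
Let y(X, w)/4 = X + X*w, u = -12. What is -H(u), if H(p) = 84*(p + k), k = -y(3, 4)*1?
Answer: 6048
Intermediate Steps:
y(X, w) = 4*X + 4*X*w (y(X, w) = 4*(X + X*w) = 4*X + 4*X*w)
k = -60 (k = -4*3*(1 + 4)*1 = -4*3*5*1 = -1*60*1 = -60*1 = -60)
H(p) = -5040 + 84*p (H(p) = 84*(p - 60) = 84*(-60 + p) = -5040 + 84*p)
-H(u) = -(-5040 + 84*(-12)) = -(-5040 - 1008) = -1*(-6048) = 6048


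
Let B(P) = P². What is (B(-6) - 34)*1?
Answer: 2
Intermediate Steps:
(B(-6) - 34)*1 = ((-6)² - 34)*1 = (36 - 34)*1 = 2*1 = 2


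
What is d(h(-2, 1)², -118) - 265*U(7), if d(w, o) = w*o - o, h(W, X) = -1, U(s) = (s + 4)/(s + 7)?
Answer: -2915/14 ≈ -208.21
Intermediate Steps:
U(s) = (4 + s)/(7 + s)
d(w, o) = -o + o*w (d(w, o) = o*w - o = -o + o*w)
d(h(-2, 1)², -118) - 265*U(7) = -118*(-1 + (-1)²) - 265*(4 + 7)/(7 + 7) = -118*(-1 + 1) - 265*11/14 = -118*0 - 265*11/14 = 0 - 265*11/14 = 0 - 2915/14 = -2915/14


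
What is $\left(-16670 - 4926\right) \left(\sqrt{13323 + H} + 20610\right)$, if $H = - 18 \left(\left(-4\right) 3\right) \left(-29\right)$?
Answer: $-445093560 - 21596 \sqrt{7059} \approx -4.4691 \cdot 10^{8}$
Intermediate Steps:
$H = -6264$ ($H = \left(-18\right) \left(-12\right) \left(-29\right) = 216 \left(-29\right) = -6264$)
$\left(-16670 - 4926\right) \left(\sqrt{13323 + H} + 20610\right) = \left(-16670 - 4926\right) \left(\sqrt{13323 - 6264} + 20610\right) = - 21596 \left(\sqrt{7059} + 20610\right) = - 21596 \left(20610 + \sqrt{7059}\right) = -445093560 - 21596 \sqrt{7059}$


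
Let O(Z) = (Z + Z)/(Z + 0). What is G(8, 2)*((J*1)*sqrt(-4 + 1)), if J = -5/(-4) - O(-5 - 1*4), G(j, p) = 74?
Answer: -111*I*sqrt(3)/2 ≈ -96.129*I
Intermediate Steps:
O(Z) = 2 (O(Z) = (2*Z)/Z = 2)
J = -3/4 (J = -5/(-4) - 1*2 = -5*(-1/4) - 2 = 5/4 - 2 = -3/4 ≈ -0.75000)
G(8, 2)*((J*1)*sqrt(-4 + 1)) = 74*((-3/4*1)*sqrt(-4 + 1)) = 74*(-3*I*sqrt(3)/4) = -111*I*sqrt(3)/2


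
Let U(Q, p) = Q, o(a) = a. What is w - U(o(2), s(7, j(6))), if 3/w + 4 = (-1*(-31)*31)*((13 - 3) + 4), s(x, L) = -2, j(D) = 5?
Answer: -26897/13450 ≈ -1.9998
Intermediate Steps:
w = 3/13450 (w = 3/(-4 + (-1*(-31)*31)*((13 - 3) + 4)) = 3/(-4 + (31*31)*(10 + 4)) = 3/(-4 + 961*14) = 3/(-4 + 13454) = 3/13450 ≈ 0.00022305)
w - U(o(2), s(7, j(6))) = 3/13450 - 1*2 = 3/13450 - 2 = -26897/13450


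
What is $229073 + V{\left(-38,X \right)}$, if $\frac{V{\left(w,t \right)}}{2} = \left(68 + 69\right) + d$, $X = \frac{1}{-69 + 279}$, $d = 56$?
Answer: $229459$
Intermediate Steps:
$X = \frac{1}{210} \approx 0.0047619$
$V{\left(w,t \right)} = 386$ ($V{\left(w,t \right)} = 2 \left(\left(68 + 69\right) + 56\right) = 2 \left(137 + 56\right) = 2 \cdot 193 = 386$)
$229073 + V{\left(-38,X \right)} = 229073 + 386 = 229459$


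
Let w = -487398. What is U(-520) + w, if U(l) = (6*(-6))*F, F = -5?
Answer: -487218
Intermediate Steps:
U(l) = 180 (U(l) = (6*(-6))*(-5) = -36*(-5) = 180)
U(-520) + w = 180 - 487398 = -487218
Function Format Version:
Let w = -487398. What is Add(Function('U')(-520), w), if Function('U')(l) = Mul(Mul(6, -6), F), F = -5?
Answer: -487218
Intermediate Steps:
Function('U')(l) = 180 (Function('U')(l) = Mul(Mul(6, -6), -5) = Mul(-36, -5) = 180)
Add(Function('U')(-520), w) = Add(180, -487398) = -487218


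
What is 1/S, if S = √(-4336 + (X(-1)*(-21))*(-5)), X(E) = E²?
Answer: -I*√4231/4231 ≈ -0.015374*I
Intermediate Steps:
S = I*√4231 (S = √(-4336 + ((-1)²*(-21))*(-5)) = √(-4336 + (1*(-21))*(-5)) = √(-4336 - 21*(-5)) = √(-4336 + 105) = √(-4231) = I*√4231 ≈ 65.046*I)
1/S = 1/(I*√4231) = -I*√4231/4231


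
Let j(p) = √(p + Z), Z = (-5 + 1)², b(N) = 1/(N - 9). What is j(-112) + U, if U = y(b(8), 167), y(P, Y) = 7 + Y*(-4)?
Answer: -661 + 4*I*√6 ≈ -661.0 + 9.798*I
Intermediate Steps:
b(N) = 1/(-9 + N)
Z = 16 (Z = (-4)² = 16)
j(p) = √(16 + p) (j(p) = √(p + 16) = √(16 + p))
y(P, Y) = 7 - 4*Y
U = -661 (U = 7 - 4*167 = 7 - 668 = -661)
j(-112) + U = √(16 - 112) - 661 = √(-96) - 661 = 4*I*√6 - 661 = -661 + 4*I*√6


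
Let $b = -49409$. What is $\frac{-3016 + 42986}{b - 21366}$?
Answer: $- \frac{7994}{14155} \approx -0.56475$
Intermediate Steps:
$\frac{-3016 + 42986}{b - 21366} = \frac{-3016 + 42986}{-49409 - 21366} = \frac{39970}{-70775} = 39970 \left(- \frac{1}{70775}\right) = - \frac{7994}{14155}$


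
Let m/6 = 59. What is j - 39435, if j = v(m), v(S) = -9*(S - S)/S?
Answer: -39435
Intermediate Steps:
m = 354 (m = 6*59 = 354)
v(S) = 0 (v(S) = -0/S = -9*0 = 0)
j = 0
j - 39435 = 0 - 39435 = -39435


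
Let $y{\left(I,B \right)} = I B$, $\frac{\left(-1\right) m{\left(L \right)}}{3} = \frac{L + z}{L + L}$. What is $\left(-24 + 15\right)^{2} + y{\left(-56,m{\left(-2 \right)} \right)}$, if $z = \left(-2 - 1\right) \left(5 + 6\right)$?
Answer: $1551$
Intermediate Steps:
$z = -33$ ($z = \left(-3\right) 11 = -33$)
$m{\left(L \right)} = - \frac{3 \left(-33 + L\right)}{2 L}$ ($m{\left(L \right)} = - 3 \frac{L - 33}{L + L} = - 3 \frac{-33 + L}{2 L} = - \frac{3 \left(-33 + L\right)}{2 L}$)
$y{\left(I,B \right)} = B I$
$\left(-24 + 15\right)^{2} + y{\left(-56,m{\left(-2 \right)} \right)} = \left(-24 + 15\right)^{2} + \frac{3 \left(33 - -2\right)}{2 \left(-2\right)} \left(-56\right) = \left(-9\right)^{2} + \frac{3}{2} \left(- \frac{1}{2}\right) \left(33 + 2\right) \left(-56\right) = 81 + \frac{3}{2} \left(- \frac{1}{2}\right) 35 \left(-56\right) = 81 - -1470 = 81 + 1470 = 1551$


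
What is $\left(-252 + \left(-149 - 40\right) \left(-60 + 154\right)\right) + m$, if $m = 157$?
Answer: $-17861$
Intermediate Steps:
$\left(-252 + \left(-149 - 40\right) \left(-60 + 154\right)\right) + m = \left(-252 + \left(-149 - 40\right) \left(-60 + 154\right)\right) + 157 = \left(-252 - 17766\right) + 157 = -18018 + 157 = -17861$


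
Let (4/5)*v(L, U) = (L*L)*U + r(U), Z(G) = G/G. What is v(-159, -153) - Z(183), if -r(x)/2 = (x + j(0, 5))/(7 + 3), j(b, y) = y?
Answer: -19339821/4 ≈ -4.8350e+6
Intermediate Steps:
Z(G) = 1
r(x) = -1 - x/5 (r(x) = -2*(x + 5)/(7 + 3) = -2*(5 + x)/10 = -2*(½ + x/10) = -1 - x/5)
v(L, U) = -5/4 - U/4 + 5*U*L²/4 (v(L, U) = 5*((L*L)*U + (-1 - U/5))/4 = 5*(L²*U + (-1 - U/5))/4 = 5*(U*L² + (-1 - U/5))/4 = 5*(-1 - U/5 + U*L²)/4 = -5/4 - U/4 + 5*U*L²/4)
v(-159, -153) - Z(183) = (-5/4 - ¼*(-153) + (5/4)*(-153)*(-159)²) - 1*1 = (-5/4 + 153/4 + (5/4)*(-153)*25281) - 1 = (-5/4 + 153/4 - 19339965/4) - 1 = -19339817/4 - 1 = -19339821/4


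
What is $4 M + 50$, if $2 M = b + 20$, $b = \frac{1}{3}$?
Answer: $\frac{272}{3} \approx 90.667$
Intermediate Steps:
$b = \frac{1}{3} \approx 0.33333$
$M = \frac{61}{6}$ ($M = \frac{\frac{1}{3} + 20}{2} = \frac{1}{2} \cdot \frac{61}{3} = \frac{61}{6} \approx 10.167$)
$4 M + 50 = 4 \cdot \frac{61}{6} + 50 = \frac{122}{3} + 50 = \frac{272}{3}$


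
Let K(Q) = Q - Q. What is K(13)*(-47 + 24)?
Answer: 0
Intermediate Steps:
K(Q) = 0
K(13)*(-47 + 24) = 0*(-47 + 24) = 0*(-23) = 0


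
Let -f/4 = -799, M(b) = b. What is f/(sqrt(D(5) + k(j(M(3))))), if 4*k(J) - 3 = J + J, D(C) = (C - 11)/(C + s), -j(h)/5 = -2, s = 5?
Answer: 6392*sqrt(515)/103 ≈ 1408.3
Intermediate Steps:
j(h) = 10 (j(h) = -5*(-2) = 10)
D(C) = (-11 + C)/(5 + C) (D(C) = (C - 11)/(C + 5) = (-11 + C)/(5 + C))
k(J) = 3/4 + J/2 (k(J) = 3/4 + (J + J)/4 = 3/4 + (2*J)/4 = 3/4 + J/2)
f = 3196 (f = -4*(-799) = 3196)
f/(sqrt(D(5) + k(j(M(3))))) = 3196/(sqrt((-11 + 5)/(5 + 5) + (3/4 + (1/2)*10))) = 3196/(sqrt(-6/10 + (3/4 + 5))) = 3196/(sqrt((1/10)*(-6) + 23/4)) = 3196/(sqrt(-3/5 + 23/4)) = 3196/(sqrt(103/20)) = 3196/((sqrt(515)/10)) = 3196*(2*sqrt(515)/103) = 6392*sqrt(515)/103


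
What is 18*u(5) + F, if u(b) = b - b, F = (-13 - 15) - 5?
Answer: -33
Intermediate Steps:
F = -33 (F = -28 - 5 = -33)
u(b) = 0
18*u(5) + F = 18*0 - 33 = 0 - 33 = -33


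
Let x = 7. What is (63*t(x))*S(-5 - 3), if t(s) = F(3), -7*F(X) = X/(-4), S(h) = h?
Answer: -54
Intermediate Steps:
F(X) = X/28 (F(X) = -X/(7*(-4)) = -X*(-1)/(7*4) = -(-1)*X/28 = X/28)
t(s) = 3/28 (t(s) = (1/28)*3 = 3/28)
(63*t(x))*S(-5 - 3) = (63*(3/28))*(-5 - 3) = (27/4)*(-8) = -54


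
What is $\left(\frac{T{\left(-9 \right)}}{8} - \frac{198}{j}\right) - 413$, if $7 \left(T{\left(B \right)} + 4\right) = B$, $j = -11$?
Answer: $- \frac{22157}{56} \approx -395.66$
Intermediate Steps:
$T{\left(B \right)} = -4 + \frac{B}{7}$
$\left(\frac{T{\left(-9 \right)}}{8} - \frac{198}{j}\right) - 413 = \left(\frac{-4 + \frac{1}{7} \left(-9\right)}{8} - \frac{198}{-11}\right) - 413 = \left(\left(-4 - \frac{9}{7}\right) \frac{1}{8} - -18\right) - 413 = \left(\left(- \frac{37}{7}\right) \frac{1}{8} + 18\right) - 413 = \left(- \frac{37}{56} + 18\right) - 413 = \frac{971}{56} - 413 = - \frac{22157}{56}$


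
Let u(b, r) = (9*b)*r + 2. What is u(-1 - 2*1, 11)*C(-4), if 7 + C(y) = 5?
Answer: 590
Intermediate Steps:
C(y) = -2 (C(y) = -7 + 5 = -2)
u(b, r) = 2 + 9*b*r (u(b, r) = 9*b*r + 2 = 2 + 9*b*r)
u(-1 - 2*1, 11)*C(-4) = (2 + 9*(-1 - 2*1)*11)*(-2) = (2 + 9*(-1 - 2)*11)*(-2) = (2 + 9*(-3)*11)*(-2) = (2 - 297)*(-2) = -295*(-2) = 590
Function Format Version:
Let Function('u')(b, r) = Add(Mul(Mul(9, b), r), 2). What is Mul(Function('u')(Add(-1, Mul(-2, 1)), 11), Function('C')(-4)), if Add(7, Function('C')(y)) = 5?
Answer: 590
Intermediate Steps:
Function('C')(y) = -2 (Function('C')(y) = Add(-7, 5) = -2)
Function('u')(b, r) = Add(2, Mul(9, b, r)) (Function('u')(b, r) = Add(Mul(9, b, r), 2) = Add(2, Mul(9, b, r)))
Mul(Function('u')(Add(-1, Mul(-2, 1)), 11), Function('C')(-4)) = Mul(Add(2, Mul(9, Add(-1, Mul(-2, 1)), 11)), -2) = Mul(Add(2, Mul(9, Add(-1, -2), 11)), -2) = Mul(Add(2, Mul(9, -3, 11)), -2) = Mul(Add(2, -297), -2) = Mul(-295, -2) = 590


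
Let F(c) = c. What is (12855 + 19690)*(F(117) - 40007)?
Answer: -1298220050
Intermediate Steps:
(12855 + 19690)*(F(117) - 40007) = (12855 + 19690)*(117 - 40007) = 32545*(-39890) = -1298220050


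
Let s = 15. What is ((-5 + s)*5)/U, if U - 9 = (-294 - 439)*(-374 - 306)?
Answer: 50/498449 ≈ 0.00010031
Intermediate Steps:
U = 498449 (U = 9 + (-294 - 439)*(-374 - 306) = 9 - 733*(-680) = 9 + 498440 = 498449)
((-5 + s)*5)/U = ((-5 + 15)*5)/498449 = (10*5)*(1/498449) = 50*(1/498449) = 50/498449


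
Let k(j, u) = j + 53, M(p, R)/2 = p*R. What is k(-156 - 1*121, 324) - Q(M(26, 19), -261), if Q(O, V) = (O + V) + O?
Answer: -1939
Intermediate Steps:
M(p, R) = 2*R*p (M(p, R) = 2*(p*R) = 2*(R*p) = 2*R*p)
k(j, u) = 53 + j
Q(O, V) = V + 2*O
k(-156 - 1*121, 324) - Q(M(26, 19), -261) = (53 + (-156 - 1*121)) - (-261 + 2*(2*19*26)) = (53 + (-156 - 121)) - (-261 + 2*988) = (53 - 277) - (-261 + 1976) = -224 - 1*1715 = -224 - 1715 = -1939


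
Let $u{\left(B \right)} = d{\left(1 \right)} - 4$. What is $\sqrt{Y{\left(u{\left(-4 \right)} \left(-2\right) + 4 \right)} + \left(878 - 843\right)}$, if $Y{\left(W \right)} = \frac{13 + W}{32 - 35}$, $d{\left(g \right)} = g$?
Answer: $\frac{\sqrt{246}}{3} \approx 5.2281$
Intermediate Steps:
$u{\left(B \right)} = -3$ ($u{\left(B \right)} = 1 - 4 = -3$)
$Y{\left(W \right)} = - \frac{13}{3} - \frac{W}{3}$ ($Y{\left(W \right)} = \frac{13 + W}{-3} = \left(13 + W\right) \left(- \frac{1}{3}\right) = - \frac{13}{3} - \frac{W}{3}$)
$\sqrt{Y{\left(u{\left(-4 \right)} \left(-2\right) + 4 \right)} + \left(878 - 843\right)} = \sqrt{\left(- \frac{13}{3} - \frac{\left(-3\right) \left(-2\right) + 4}{3}\right) + \left(878 - 843\right)} = \sqrt{\left(- \frac{13}{3} - \frac{6 + 4}{3}\right) + \left(878 - 843\right)} = \sqrt{\left(- \frac{13}{3} - \frac{10}{3}\right) + 35} = \sqrt{- \frac{23}{3} + 35} = \sqrt{\frac{82}{3}} = \frac{\sqrt{246}}{3}$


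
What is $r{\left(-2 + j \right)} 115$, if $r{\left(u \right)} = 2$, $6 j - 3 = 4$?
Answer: $230$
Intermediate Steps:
$j = \frac{7}{6}$ ($j = \frac{1}{2} + \frac{1}{6} \cdot 4 = \frac{1}{2} + \frac{2}{3} = \frac{7}{6} \approx 1.1667$)
$r{\left(-2 + j \right)} 115 = 2 \cdot 115 = 230$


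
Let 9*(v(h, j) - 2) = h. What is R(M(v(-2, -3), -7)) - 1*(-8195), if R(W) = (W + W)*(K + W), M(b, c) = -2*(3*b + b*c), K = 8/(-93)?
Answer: 21587309/2511 ≈ 8597.1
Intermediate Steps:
K = -8/93 (K = 8*(-1/93) = -8/93 ≈ -0.086022)
v(h, j) = 2 + h/9
M(b, c) = -6*b - 2*b*c
R(W) = 2*W*(-8/93 + W) (R(W) = (W + W)*(-8/93 + W) = (2*W)*(-8/93 + W) = 2*W*(-8/93 + W))
R(M(v(-2, -3), -7)) - 1*(-8195) = 2*(-2*(2 + (⅑)*(-2))*(3 - 7))*(-8 + 93*(-2*(2 + (⅑)*(-2))*(3 - 7)))/93 - 1*(-8195) = 2*(-2*(2 - 2/9)*(-4))*(-8 + 93*(-2*(2 - 2/9)*(-4)))/93 + 8195 = 2*(-2*16/9*(-4))*(-8 + 93*(-2*16/9*(-4)))/93 + 8195 = (2/93)*(128/9)*(-8 + 93*(128/9)) + 8195 = (2/93)*(128/9)*(-8 + 3968/3) + 8195 = (2/93)*(128/9)*(3944/3) + 8195 = 1009664/2511 + 8195 = 21587309/2511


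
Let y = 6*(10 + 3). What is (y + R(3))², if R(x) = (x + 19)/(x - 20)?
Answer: 1700416/289 ≈ 5883.8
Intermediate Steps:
y = 78 (y = 6*13 = 78)
R(x) = (19 + x)/(-20 + x)
(y + R(3))² = (78 + (19 + 3)/(-20 + 3))² = (78 + 22/(-17))² = (78 - 1/17*22)² = (78 - 22/17)² = (1304/17)² = 1700416/289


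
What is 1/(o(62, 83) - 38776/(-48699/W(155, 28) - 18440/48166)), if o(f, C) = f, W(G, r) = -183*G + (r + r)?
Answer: -911809037/26379612567778 ≈ -3.4565e-5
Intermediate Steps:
W(G, r) = -183*G + 2*r
1/(o(62, 83) - 38776/(-48699/W(155, 28) - 18440/48166)) = 1/(62 - 38776/(-48699/(-183*155 + 2*28) - 18440/48166)) = 1/(62 - 38776/(-48699/(-28365 + 56) - 18440*1/48166)) = 1/(62 - 38776/(-48699/(-28309) - 9220/24083)) = 1/(62 - 38776/(-48699*(-1/28309) - 9220/24083)) = 1/(62 - 38776/(48699/28309 - 9220/24083)) = 1/(62 - 38776/911809037/681765647) = 1/(62 - 38776*681765647/911809037) = 1/(62 - 26436144728072/911809037) = 1/(-26379612567778/911809037) = -911809037/26379612567778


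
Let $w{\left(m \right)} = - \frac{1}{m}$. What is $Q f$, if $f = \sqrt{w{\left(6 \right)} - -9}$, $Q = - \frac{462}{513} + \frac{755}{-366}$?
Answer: $- \frac{61823 \sqrt{318}}{125172} \approx -8.8076$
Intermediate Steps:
$Q = - \frac{61823}{20862}$ ($Q = \left(-462\right) \frac{1}{513} + 755 \left(- \frac{1}{366}\right) = - \frac{154}{171} - \frac{755}{366} = - \frac{61823}{20862} \approx -2.9634$)
$f = \frac{\sqrt{318}}{6}$ ($f = \sqrt{- \frac{1}{6} - -9} = \sqrt{\left(-1\right) \frac{1}{6} + 9} = \sqrt{- \frac{1}{6} + 9} = \sqrt{\frac{53}{6}} = \frac{\sqrt{318}}{6} \approx 2.9721$)
$Q f = - \frac{61823 \frac{\sqrt{318}}{6}}{20862} = - \frac{61823 \sqrt{318}}{125172}$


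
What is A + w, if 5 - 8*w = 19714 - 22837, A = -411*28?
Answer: -11117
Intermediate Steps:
A = -11508
w = 391 (w = 5/8 - (19714 - 22837)/8 = 5/8 - ⅛*(-3123) = 5/8 + 3123/8 = 391)
A + w = -11508 + 391 = -11117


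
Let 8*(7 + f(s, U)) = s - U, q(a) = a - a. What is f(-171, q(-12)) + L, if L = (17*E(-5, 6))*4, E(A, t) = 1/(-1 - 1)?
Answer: -499/8 ≈ -62.375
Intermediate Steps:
E(A, t) = -1/2 (E(A, t) = 1/(-2) = -1/2)
q(a) = 0
f(s, U) = -7 - U/8 + s/8 (f(s, U) = -7 + (s - U)/8 = -7 + (-U/8 + s/8) = -7 - U/8 + s/8)
L = -34 (L = (17*(-1/2))*4 = -17/2*4 = -34)
f(-171, q(-12)) + L = (-7 - 1/8*0 + (1/8)*(-171)) - 34 = (-7 + 0 - 171/8) - 34 = -227/8 - 34 = -499/8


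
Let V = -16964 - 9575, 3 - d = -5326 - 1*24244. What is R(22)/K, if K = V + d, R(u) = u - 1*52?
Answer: -15/1517 ≈ -0.0098879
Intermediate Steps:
R(u) = -52 + u (R(u) = u - 52 = -52 + u)
d = 29573 (d = 3 - (-5326 - 1*24244) = 3 - (-5326 - 24244) = 3 - 1*(-29570) = 3 + 29570 = 29573)
V = -26539
K = 3034 (K = -26539 + 29573 = 3034)
R(22)/K = (-52 + 22)/3034 = -30*1/3034 = -15/1517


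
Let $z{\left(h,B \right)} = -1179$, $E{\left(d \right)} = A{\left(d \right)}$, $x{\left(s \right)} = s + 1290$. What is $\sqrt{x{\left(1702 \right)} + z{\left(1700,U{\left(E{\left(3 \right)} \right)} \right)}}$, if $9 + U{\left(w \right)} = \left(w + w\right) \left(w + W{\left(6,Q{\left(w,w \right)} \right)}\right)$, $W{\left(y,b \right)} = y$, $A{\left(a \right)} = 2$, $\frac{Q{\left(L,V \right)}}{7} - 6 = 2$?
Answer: $7 \sqrt{37} \approx 42.579$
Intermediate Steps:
$x{\left(s \right)} = 1290 + s$
$Q{\left(L,V \right)} = 56$ ($Q{\left(L,V \right)} = 42 + 7 \cdot 2 = 42 + 14 = 56$)
$E{\left(d \right)} = 2$
$U{\left(w \right)} = -9 + 2 w \left(6 + w\right)$ ($U{\left(w \right)} = -9 + \left(w + w\right) \left(w + 6\right) = -9 + 2 w \left(6 + w\right)$)
$\sqrt{x{\left(1702 \right)} + z{\left(1700,U{\left(E{\left(3 \right)} \right)} \right)}} = \sqrt{\left(1290 + 1702\right) - 1179} = \sqrt{2992 - 1179} = \sqrt{1813} = 7 \sqrt{37}$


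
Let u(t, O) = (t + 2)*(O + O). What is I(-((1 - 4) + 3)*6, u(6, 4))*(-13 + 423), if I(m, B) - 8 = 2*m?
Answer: 3280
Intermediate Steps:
u(t, O) = 2*O*(2 + t) (u(t, O) = (2 + t)*(2*O) = 2*O*(2 + t))
I(m, B) = 8 + 2*m
I(-((1 - 4) + 3)*6, u(6, 4))*(-13 + 423) = (8 + 2*(-((1 - 4) + 3)*6))*(-13 + 423) = (8 + 2*(-(-3 + 3)*6))*410 = (8 + 2*(-1*0*6))*410 = (8 + 2*(0*6))*410 = (8 + 2*0)*410 = (8 + 0)*410 = 8*410 = 3280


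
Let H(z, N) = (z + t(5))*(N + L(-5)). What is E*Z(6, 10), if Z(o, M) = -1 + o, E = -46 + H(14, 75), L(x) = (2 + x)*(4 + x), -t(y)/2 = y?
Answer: 1330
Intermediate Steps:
t(y) = -2*y
H(z, N) = (-10 + z)*(3 + N) (H(z, N) = (z - 2*5)*(N + (8 + (-5)**2 + 6*(-5))) = (z - 10)*(N + (8 + 25 - 30)) = (-10 + z)*(N + 3) = (-10 + z)*(3 + N))
E = 266 (E = -46 + (-30 - 10*75 + 3*14 + 75*14) = -46 + (-30 - 750 + 42 + 1050) = -46 + 312 = 266)
E*Z(6, 10) = 266*(-1 + 6) = 266*5 = 1330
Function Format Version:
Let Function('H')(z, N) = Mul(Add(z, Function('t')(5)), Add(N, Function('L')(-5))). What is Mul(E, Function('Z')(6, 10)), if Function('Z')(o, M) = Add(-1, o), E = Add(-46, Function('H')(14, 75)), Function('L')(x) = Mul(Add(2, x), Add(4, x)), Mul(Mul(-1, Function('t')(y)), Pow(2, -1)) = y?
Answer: 1330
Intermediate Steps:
Function('t')(y) = Mul(-2, y)
Function('H')(z, N) = Mul(Add(-10, z), Add(3, N)) (Function('H')(z, N) = Mul(Add(z, Mul(-2, 5)), Add(N, Add(8, Pow(-5, 2), Mul(6, -5)))) = Mul(Add(z, -10), Add(N, Add(8, 25, -30))) = Mul(Add(-10, z), Add(N, 3)) = Mul(Add(-10, z), Add(3, N)))
E = 266 (E = Add(-46, Add(-30, Mul(-10, 75), Mul(3, 14), Mul(75, 14))) = Add(-46, Add(-30, -750, 42, 1050)) = Add(-46, 312) = 266)
Mul(E, Function('Z')(6, 10)) = Mul(266, Add(-1, 6)) = Mul(266, 5) = 1330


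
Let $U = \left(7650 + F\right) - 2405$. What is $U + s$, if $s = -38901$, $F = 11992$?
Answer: $-21664$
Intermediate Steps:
$U = 17237$ ($U = \left(7650 + 11992\right) - 2405 = 19642 - 2405 = 17237$)
$U + s = 17237 - 38901 = -21664$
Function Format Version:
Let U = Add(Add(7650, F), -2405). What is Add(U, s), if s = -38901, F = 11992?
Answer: -21664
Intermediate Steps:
U = 17237 (U = Add(Add(7650, 11992), -2405) = Add(19642, -2405) = 17237)
Add(U, s) = Add(17237, -38901) = -21664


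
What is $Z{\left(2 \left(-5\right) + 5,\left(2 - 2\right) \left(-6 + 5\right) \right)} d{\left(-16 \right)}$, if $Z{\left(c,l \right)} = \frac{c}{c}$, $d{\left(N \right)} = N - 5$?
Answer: $-21$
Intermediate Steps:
$d{\left(N \right)} = -5 + N$ ($d{\left(N \right)} = N - 5 = -5 + N$)
$Z{\left(c,l \right)} = 1$
$Z{\left(2 \left(-5\right) + 5,\left(2 - 2\right) \left(-6 + 5\right) \right)} d{\left(-16 \right)} = 1 \left(-5 - 16\right) = 1 \left(-21\right) = -21$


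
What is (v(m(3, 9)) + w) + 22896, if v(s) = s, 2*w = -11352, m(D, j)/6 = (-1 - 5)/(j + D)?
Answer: 17217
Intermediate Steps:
m(D, j) = -36/(D + j) (m(D, j) = 6*((-1 - 5)/(j + D)) = 6*(-6/(D + j)) = -36/(D + j))
w = -5676 (w = (½)*(-11352) = -5676)
(v(m(3, 9)) + w) + 22896 = (-36/(3 + 9) - 5676) + 22896 = (-36/12 - 5676) + 22896 = (-36*1/12 - 5676) + 22896 = (-3 - 5676) + 22896 = -5679 + 22896 = 17217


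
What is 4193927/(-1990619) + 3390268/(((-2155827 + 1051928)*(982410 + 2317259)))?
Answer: -15276391337889921429/7250832314078227789 ≈ -2.1068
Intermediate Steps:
4193927/(-1990619) + 3390268/(((-2155827 + 1051928)*(982410 + 2317259))) = 4193927*(-1/1990619) + 3390268/((-1103899*3299669)) = -4193927/1990619 + 3390268/(-3642501309431) = -4193927/1990619 + 3390268*(-1/3642501309431) = -4193927/1990619 - 3390268/3642501309431 = -15276391337889921429/7250832314078227789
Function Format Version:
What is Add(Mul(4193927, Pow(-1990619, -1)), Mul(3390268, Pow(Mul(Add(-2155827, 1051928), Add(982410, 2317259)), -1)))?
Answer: Rational(-15276391337889921429, 7250832314078227789) ≈ -2.1068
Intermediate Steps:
Add(Mul(4193927, Pow(-1990619, -1)), Mul(3390268, Pow(Mul(Add(-2155827, 1051928), Add(982410, 2317259)), -1))) = Add(Mul(4193927, Rational(-1, 1990619)), Mul(3390268, Pow(Mul(-1103899, 3299669), -1))) = Add(Rational(-4193927, 1990619), Mul(3390268, Pow(-3642501309431, -1))) = Add(Rational(-4193927, 1990619), Mul(3390268, Rational(-1, 3642501309431))) = Add(Rational(-4193927, 1990619), Rational(-3390268, 3642501309431)) = Rational(-15276391337889921429, 7250832314078227789)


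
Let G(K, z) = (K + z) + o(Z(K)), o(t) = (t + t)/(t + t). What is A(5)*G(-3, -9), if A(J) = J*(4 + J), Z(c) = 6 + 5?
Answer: -495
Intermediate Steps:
Z(c) = 11
o(t) = 1 (o(t) = (2*t)/((2*t)) = (2*t)*(1/(2*t)) = 1)
G(K, z) = 1 + K + z (G(K, z) = (K + z) + 1 = 1 + K + z)
A(5)*G(-3, -9) = (5*(4 + 5))*(1 - 3 - 9) = (5*9)*(-11) = 45*(-11) = -495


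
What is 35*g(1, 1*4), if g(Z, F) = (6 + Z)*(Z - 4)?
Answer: -735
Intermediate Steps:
g(Z, F) = (-4 + Z)*(6 + Z) (g(Z, F) = (6 + Z)*(-4 + Z) = (-4 + Z)*(6 + Z))
35*g(1, 1*4) = 35*(-24 + 1**2 + 2*1) = 35*(-24 + 1 + 2) = 35*(-21) = -735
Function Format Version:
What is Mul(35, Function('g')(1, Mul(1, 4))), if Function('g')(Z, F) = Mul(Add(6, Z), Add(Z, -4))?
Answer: -735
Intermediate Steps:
Function('g')(Z, F) = Mul(Add(-4, Z), Add(6, Z)) (Function('g')(Z, F) = Mul(Add(6, Z), Add(-4, Z)) = Mul(Add(-4, Z), Add(6, Z)))
Mul(35, Function('g')(1, Mul(1, 4))) = Mul(35, Add(-24, Pow(1, 2), Mul(2, 1))) = Mul(35, Add(-24, 1, 2)) = Mul(35, -21) = -735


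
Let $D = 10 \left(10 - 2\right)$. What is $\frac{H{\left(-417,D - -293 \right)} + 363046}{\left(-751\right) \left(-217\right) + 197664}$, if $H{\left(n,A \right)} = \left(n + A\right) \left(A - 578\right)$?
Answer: $\frac{372066}{360631} \approx 1.0317$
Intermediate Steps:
$D = 80$ ($D = 10 \cdot 8 = 80$)
$H{\left(n,A \right)} = \left(-578 + A\right) \left(A + n\right)$ ($H{\left(n,A \right)} = \left(A + n\right) \left(-578 + A\right) = \left(-578 + A\right) \left(A + n\right)$)
$\frac{H{\left(-417,D - -293 \right)} + 363046}{\left(-751\right) \left(-217\right) + 197664} = \frac{\left(\left(80 - -293\right)^{2} - 578 \left(80 - -293\right) - -241026 + \left(80 - -293\right) \left(-417\right)\right) + 363046}{\left(-751\right) \left(-217\right) + 197664} = \frac{\left(\left(80 + 293\right)^{2} - 578 \left(80 + 293\right) + 241026 + \left(80 + 293\right) \left(-417\right)\right) + 363046}{162967 + 197664} = \frac{\left(373^{2} - 215594 + 241026 + 373 \left(-417\right)\right) + 363046}{360631} = \left(\left(139129 - 215594 + 241026 - 155541\right) + 363046\right) \frac{1}{360631} = \left(9020 + 363046\right) \frac{1}{360631} = 372066 \cdot \frac{1}{360631} = \frac{372066}{360631}$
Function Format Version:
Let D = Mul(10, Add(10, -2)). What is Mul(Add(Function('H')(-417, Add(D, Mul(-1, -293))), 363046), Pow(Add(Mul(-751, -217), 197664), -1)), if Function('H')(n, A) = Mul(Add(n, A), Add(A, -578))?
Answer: Rational(372066, 360631) ≈ 1.0317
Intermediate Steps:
D = 80 (D = Mul(10, 8) = 80)
Function('H')(n, A) = Mul(Add(-578, A), Add(A, n)) (Function('H')(n, A) = Mul(Add(A, n), Add(-578, A)) = Mul(Add(-578, A), Add(A, n)))
Mul(Add(Function('H')(-417, Add(D, Mul(-1, -293))), 363046), Pow(Add(Mul(-751, -217), 197664), -1)) = Mul(Add(Add(Pow(Add(80, Mul(-1, -293)), 2), Mul(-578, Add(80, Mul(-1, -293))), Mul(-578, -417), Mul(Add(80, Mul(-1, -293)), -417)), 363046), Pow(Add(Mul(-751, -217), 197664), -1)) = Mul(Add(Add(Pow(Add(80, 293), 2), Mul(-578, Add(80, 293)), 241026, Mul(Add(80, 293), -417)), 363046), Pow(Add(162967, 197664), -1)) = Mul(Add(Add(Pow(373, 2), Mul(-578, 373), 241026, Mul(373, -417)), 363046), Pow(360631, -1)) = Mul(Add(Add(139129, -215594, 241026, -155541), 363046), Rational(1, 360631)) = Mul(Add(9020, 363046), Rational(1, 360631)) = Mul(372066, Rational(1, 360631)) = Rational(372066, 360631)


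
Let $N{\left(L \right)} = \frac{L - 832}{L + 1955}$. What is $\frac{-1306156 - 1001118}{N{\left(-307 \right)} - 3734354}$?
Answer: $\frac{3802387552}{6154216531} \approx 0.61785$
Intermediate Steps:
$N{\left(L \right)} = \frac{-832 + L}{1955 + L}$
$\frac{-1306156 - 1001118}{N{\left(-307 \right)} - 3734354} = \frac{-1306156 - 1001118}{\frac{-832 - 307}{1955 - 307} - 3734354} = - \frac{2307274}{\frac{1}{1648} \left(-1139\right) - 3734354} = - \frac{2307274}{- \frac{1139}{1648} - 3734354} = - \frac{2307274}{- \frac{6154216531}{1648}} = \left(-2307274\right) \left(- \frac{1648}{6154216531}\right) = \frac{3802387552}{6154216531}$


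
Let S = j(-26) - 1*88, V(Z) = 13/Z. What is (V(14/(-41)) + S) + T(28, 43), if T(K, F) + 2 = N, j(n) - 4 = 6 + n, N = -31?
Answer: -2451/14 ≈ -175.07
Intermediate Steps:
j(n) = 10 + n (j(n) = 4 + (6 + n) = 10 + n)
S = -104 (S = (10 - 26) - 1*88 = -16 - 88 = -104)
T(K, F) = -33 (T(K, F) = -2 - 31 = -33)
(V(14/(-41)) + S) + T(28, 43) = (13/((14/(-41))) - 104) - 33 = (13/((14*(-1/41))) - 104) - 33 = (13/(-14/41) - 104) - 33 = (13*(-41/14) - 104) - 33 = (-533/14 - 104) - 33 = -1989/14 - 33 = -2451/14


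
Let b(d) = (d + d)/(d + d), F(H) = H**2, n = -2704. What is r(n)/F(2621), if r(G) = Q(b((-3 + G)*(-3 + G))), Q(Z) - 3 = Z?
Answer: 4/6869641 ≈ 5.8227e-7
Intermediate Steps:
b(d) = 1 (b(d) = (2*d)/((2*d)) = (2*d)*(1/(2*d)) = 1)
Q(Z) = 3 + Z
r(G) = 4 (r(G) = 3 + 1 = 4)
r(n)/F(2621) = 4/(2621**2) = 4/6869641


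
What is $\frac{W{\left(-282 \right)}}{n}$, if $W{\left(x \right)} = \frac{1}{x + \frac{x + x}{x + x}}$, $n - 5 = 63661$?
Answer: $- \frac{1}{17890146} \approx -5.5897 \cdot 10^{-8}$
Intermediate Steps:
$n = 63666$ ($n = 5 + 63661 = 63666$)
$W{\left(x \right)} = \frac{1}{1 + x}$ ($W{\left(x \right)} = \frac{1}{x + \frac{2 x}{2 x}} = \frac{1}{x + 2 x \frac{1}{2 x}} = \frac{1}{x + 1} = \frac{1}{1 + x}$)
$\frac{W{\left(-282 \right)}}{n} = \frac{1}{\left(1 - 282\right) 63666} = \frac{1}{-281} \cdot \frac{1}{63666} = \left(- \frac{1}{281}\right) \frac{1}{63666} = - \frac{1}{17890146}$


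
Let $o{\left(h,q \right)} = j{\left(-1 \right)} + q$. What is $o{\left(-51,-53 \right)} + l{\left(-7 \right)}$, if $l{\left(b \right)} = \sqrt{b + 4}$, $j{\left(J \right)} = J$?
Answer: $-54 + i \sqrt{3} \approx -54.0 + 1.732 i$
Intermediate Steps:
$l{\left(b \right)} = \sqrt{4 + b}$
$o{\left(h,q \right)} = -1 + q$
$o{\left(-51,-53 \right)} + l{\left(-7 \right)} = \left(-1 - 53\right) + \sqrt{4 - 7} = -54 + \sqrt{-3} = -54 + i \sqrt{3}$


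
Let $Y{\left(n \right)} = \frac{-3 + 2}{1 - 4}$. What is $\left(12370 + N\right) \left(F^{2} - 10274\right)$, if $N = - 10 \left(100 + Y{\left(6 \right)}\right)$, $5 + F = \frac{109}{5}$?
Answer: $- \frac{340719016}{3} \approx -1.1357 \cdot 10^{8}$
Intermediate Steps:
$Y{\left(n \right)} = \frac{1}{3}$ ($Y{\left(n \right)} = - \frac{1}{-3} = \left(-1\right) \left(- \frac{1}{3}\right) = \frac{1}{3}$)
$F = \frac{84}{5}$ ($F = -5 + \frac{109}{5} = \frac{84}{5} \approx 16.8$)
$N = - \frac{3010}{3}$ ($N = - 10 \left(100 + \frac{1}{3}\right) = \left(-10\right) \frac{301}{3} = - \frac{3010}{3} \approx -1003.3$)
$\left(12370 + N\right) \left(F^{2} - 10274\right) = \left(12370 - \frac{3010}{3}\right) \left(\left(\frac{84}{5}\right)^{2} - 10274\right) = \frac{34100 \left(\frac{7056}{25} - 10274\right)}{3} = \frac{34100}{3} \left(- \frac{249794}{25}\right) = - \frac{340719016}{3}$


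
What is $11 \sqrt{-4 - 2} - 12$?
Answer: $-12 + 11 i \sqrt{6} \approx -12.0 + 26.944 i$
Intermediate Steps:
$11 \sqrt{-4 - 2} - 12 = 11 \sqrt{-6} - 12 = 11 i \sqrt{6} - 12 = -12 + 11 i \sqrt{6}$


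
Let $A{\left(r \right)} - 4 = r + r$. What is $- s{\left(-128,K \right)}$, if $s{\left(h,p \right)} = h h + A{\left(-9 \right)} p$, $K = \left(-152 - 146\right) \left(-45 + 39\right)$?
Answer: $8648$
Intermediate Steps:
$A{\left(r \right)} = 4 + 2 r$ ($A{\left(r \right)} = 4 + \left(r + r\right) = 4 + 2 r$)
$K = 1788$ ($K = \left(-298\right) \left(-6\right) = 1788$)
$s{\left(h,p \right)} = h^{2} - 14 p$ ($s{\left(h,p \right)} = h h + \left(4 + 2 \left(-9\right)\right) p = h^{2} + \left(4 - 18\right) p = h^{2} - 14 p$)
$- s{\left(-128,K \right)} = - (\left(-128\right)^{2} - 25032) = - (16384 - 25032) = \left(-1\right) \left(-8648\right) = 8648$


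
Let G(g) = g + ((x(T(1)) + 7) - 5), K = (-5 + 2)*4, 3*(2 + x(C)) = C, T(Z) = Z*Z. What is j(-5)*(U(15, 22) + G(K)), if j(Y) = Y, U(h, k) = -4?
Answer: 235/3 ≈ 78.333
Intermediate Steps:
T(Z) = Z²
x(C) = -2 + C/3
K = -12 (K = -3*4 = -12)
G(g) = ⅓ + g (G(g) = g + (((-2 + (⅓)*1²) + 7) - 5) = g + (((-2 + (⅓)*1) + 7) - 5) = g + (((-2 + ⅓) + 7) - 5) = g + ((-5/3 + 7) - 5) = g + (16/3 - 5) = g + ⅓ = ⅓ + g)
j(-5)*(U(15, 22) + G(K)) = -5*(-4 + (⅓ - 12)) = -5*(-4 - 35/3) = -5*(-47/3) = 235/3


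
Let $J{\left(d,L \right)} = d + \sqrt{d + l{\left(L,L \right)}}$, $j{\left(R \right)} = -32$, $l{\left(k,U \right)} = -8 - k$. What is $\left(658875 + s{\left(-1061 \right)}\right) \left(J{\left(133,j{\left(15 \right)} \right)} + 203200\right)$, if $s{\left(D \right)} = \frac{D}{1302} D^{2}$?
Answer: $- \frac{68428616458423}{1302} - \frac{336534731 \sqrt{157}}{1302} \approx -5.256 \cdot 10^{10}$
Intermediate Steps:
$J{\left(d,L \right)} = d + \sqrt{-8 + d - L}$ ($J{\left(d,L \right)} = d + \sqrt{d - \left(8 + L\right)} = d + \sqrt{-8 + d - L}$)
$s{\left(D \right)} = \frac{D^{3}}{1302}$ ($s{\left(D \right)} = D \frac{1}{1302} D^{2} = \frac{D}{1302} D^{2} = \frac{D^{3}}{1302}$)
$\left(658875 + s{\left(-1061 \right)}\right) \left(J{\left(133,j{\left(15 \right)} \right)} + 203200\right) = \left(658875 + \frac{\left(-1061\right)^{3}}{1302}\right) \left(\left(133 + \sqrt{-8 + 133 - -32}\right) + 203200\right) = \left(658875 + \frac{1}{1302} \left(-1194389981\right)\right) \left(\left(133 + \sqrt{-8 + 133 + 32}\right) + 203200\right) = \left(658875 - \frac{1194389981}{1302}\right) \left(\left(133 + \sqrt{157}\right) + 203200\right) = - \frac{336534731 \left(203333 + \sqrt{157}\right)}{1302} = - \frac{68428616458423}{1302} - \frac{336534731 \sqrt{157}}{1302}$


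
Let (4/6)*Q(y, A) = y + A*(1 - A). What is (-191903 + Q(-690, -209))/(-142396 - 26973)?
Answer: 258773/169369 ≈ 1.5279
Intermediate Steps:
Q(y, A) = 3*y/2 + 3*A*(1 - A)/2 (Q(y, A) = 3*(y + A*(1 - A))/2 = 3*y/2 + 3*A*(1 - A)/2)
(-191903 + Q(-690, -209))/(-142396 - 26973) = (-191903 + (-3/2*(-209)² + (3/2)*(-209) + (3/2)*(-690)))/(-142396 - 26973) = (-191903 + (-3/2*43681 - 627/2 - 1035))/(-169369) = (-191903 + (-131043/2 - 627/2 - 1035))*(-1/169369) = (-191903 - 66870)*(-1/169369) = -258773*(-1/169369) = 258773/169369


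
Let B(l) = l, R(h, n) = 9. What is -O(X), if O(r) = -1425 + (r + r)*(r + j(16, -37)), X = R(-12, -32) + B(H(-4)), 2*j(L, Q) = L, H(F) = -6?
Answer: 1359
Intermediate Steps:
j(L, Q) = L/2
X = 3 (X = 9 - 6 = 3)
O(r) = -1425 + 2*r*(8 + r) (O(r) = -1425 + (r + r)*(r + (1/2)*16) = -1425 + (2*r)*(r + 8) = -1425 + (2*r)*(8 + r) = -1425 + 2*r*(8 + r))
-O(X) = -(-1425 + 2*3**2 + 16*3) = -(-1425 + 2*9 + 48) = -(-1425 + 18 + 48) = -1*(-1359) = 1359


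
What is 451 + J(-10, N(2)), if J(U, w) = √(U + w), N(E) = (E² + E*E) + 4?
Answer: 451 + √2 ≈ 452.41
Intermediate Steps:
N(E) = 4 + 2*E² (N(E) = (E² + E²) + 4 = 2*E² + 4 = 4 + 2*E²)
451 + J(-10, N(2)) = 451 + √(-10 + (4 + 2*2²)) = 451 + √(-10 + (4 + 2*4)) = 451 + √(-10 + (4 + 8)) = 451 + √(-10 + 12) = 451 + √2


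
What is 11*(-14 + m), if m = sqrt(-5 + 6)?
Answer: -143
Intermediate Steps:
m = 1 (m = sqrt(1) = 1)
11*(-14 + m) = 11*(-14 + 1) = 11*(-13) = -143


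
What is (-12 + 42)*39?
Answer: 1170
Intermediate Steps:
(-12 + 42)*39 = 30*39 = 1170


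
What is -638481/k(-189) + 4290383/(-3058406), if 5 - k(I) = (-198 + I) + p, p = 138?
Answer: -488455969642/194208781 ≈ -2515.1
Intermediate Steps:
k(I) = 65 - I (k(I) = 5 - ((-198 + I) + 138) = 5 - (-60 + I) = 5 + (60 - I) = 65 - I)
-638481/k(-189) + 4290383/(-3058406) = -638481/(65 - 1*(-189)) + 4290383/(-3058406) = -638481/(65 + 189) + 4290383*(-1/3058406) = -638481/254 - 4290383/3058406 = -488455969642/194208781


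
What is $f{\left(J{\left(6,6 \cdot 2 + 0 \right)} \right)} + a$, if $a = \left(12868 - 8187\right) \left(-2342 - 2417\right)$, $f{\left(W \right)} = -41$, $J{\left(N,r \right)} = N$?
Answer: $-22276920$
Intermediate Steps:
$a = -22276879$ ($a = 4681 \left(-4759\right) = -22276879$)
$f{\left(J{\left(6,6 \cdot 2 + 0 \right)} \right)} + a = -41 - 22276879 = -22276920$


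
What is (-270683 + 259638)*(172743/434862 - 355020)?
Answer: 568392394506455/144954 ≈ 3.9212e+9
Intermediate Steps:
(-270683 + 259638)*(172743/434862 - 355020) = -11045*(172743*(1/434862) - 355020) = -11045*(57581/144954 - 355020) = -11045*(-51461511499/144954) = 568392394506455/144954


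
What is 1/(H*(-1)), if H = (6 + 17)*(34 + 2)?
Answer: -1/828 ≈ -0.0012077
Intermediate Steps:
H = 828 (H = 23*36 = 828)
1/(H*(-1)) = 1/(828*(-1)) = 1/(-828) = -1/828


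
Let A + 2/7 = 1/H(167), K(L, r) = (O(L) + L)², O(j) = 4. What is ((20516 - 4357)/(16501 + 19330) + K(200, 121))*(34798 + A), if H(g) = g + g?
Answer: 121316321180655465/83772878 ≈ 1.4482e+9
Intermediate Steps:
H(g) = 2*g
K(L, r) = (4 + L)²
A = -661/2338 (A = -2/7 + 1/(2*167) = -2/7 + 1/334 = -661/2338 ≈ -0.28272)
((20516 - 4357)/(16501 + 19330) + K(200, 121))*(34798 + A) = ((20516 - 4357)/(16501 + 19330) + (4 + 200)²)*(34798 - 661/2338) = (16159/35831 + 204²)*(81357063/2338) = (16159*(1/35831) + 41616)*(81357063/2338) = (16159/35831 + 41616)*(81357063/2338) = (1491159055/35831)*(81357063/2338) = 121316321180655465/83772878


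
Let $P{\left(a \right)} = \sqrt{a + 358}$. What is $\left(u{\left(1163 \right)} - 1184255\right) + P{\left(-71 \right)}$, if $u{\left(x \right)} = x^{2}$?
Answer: $168314 + \sqrt{287} \approx 1.6833 \cdot 10^{5}$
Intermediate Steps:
$P{\left(a \right)} = \sqrt{358 + a}$
$\left(u{\left(1163 \right)} - 1184255\right) + P{\left(-71 \right)} = \left(1163^{2} - 1184255\right) + \sqrt{358 - 71} = \left(1352569 - 1184255\right) + \sqrt{287} = 168314 + \sqrt{287}$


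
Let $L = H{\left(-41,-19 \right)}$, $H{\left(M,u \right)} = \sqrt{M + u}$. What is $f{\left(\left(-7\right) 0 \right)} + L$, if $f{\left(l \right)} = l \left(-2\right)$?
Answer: $2 i \sqrt{15} \approx 7.746 i$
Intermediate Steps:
$f{\left(l \right)} = - 2 l$
$L = 2 i \sqrt{15}$ ($L = \sqrt{-41 - 19} = \sqrt{-60} = 2 i \sqrt{15} \approx 7.746 i$)
$f{\left(\left(-7\right) 0 \right)} + L = - 2 \left(\left(-7\right) 0\right) + 2 i \sqrt{15} = \left(-2\right) 0 + 2 i \sqrt{15} = 0 + 2 i \sqrt{15} = 2 i \sqrt{15}$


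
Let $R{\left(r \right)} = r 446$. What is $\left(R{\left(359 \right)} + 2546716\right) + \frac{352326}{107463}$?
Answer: $\frac{96961474872}{35821} \approx 2.7068 \cdot 10^{6}$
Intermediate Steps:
$R{\left(r \right)} = 446 r$
$\left(R{\left(359 \right)} + 2546716\right) + \frac{352326}{107463} = \left(446 \cdot 359 + 2546716\right) + \frac{352326}{107463} = \left(160114 + 2546716\right) + 352326 \cdot \frac{1}{107463} = 2706830 + \frac{117442}{35821} = \frac{96961474872}{35821}$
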